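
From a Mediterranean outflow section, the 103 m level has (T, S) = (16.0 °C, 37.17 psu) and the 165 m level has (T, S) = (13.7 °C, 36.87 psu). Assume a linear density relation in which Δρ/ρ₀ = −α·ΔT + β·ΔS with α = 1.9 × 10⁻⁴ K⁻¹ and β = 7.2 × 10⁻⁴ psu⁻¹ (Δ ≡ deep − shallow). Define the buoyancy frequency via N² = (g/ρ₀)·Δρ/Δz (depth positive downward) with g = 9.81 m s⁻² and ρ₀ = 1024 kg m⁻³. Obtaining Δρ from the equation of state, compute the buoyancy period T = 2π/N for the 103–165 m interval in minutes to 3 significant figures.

17.7 min

ΔT = -2.3 K, ΔS = -0.30 psu (deep − shallow).
Δρ/ρ₀ = −αΔT + βΔS = 4.37 × 10⁻⁴ − 2.16 × 10⁻⁴ = 2.21 × 10⁻⁴, so Δρ ≈ 0.2263 kg m⁻³.
N² = (g/ρ₀)·Δρ/Δz = g·(Δρ/ρ₀)/Δz = 9.81 × 2.21 × 10⁻⁴ / 62 = 3.4968 × 10⁻⁵ s⁻².
N = √(3.4968 × 10⁻⁵) = 5.9134 × 10⁻³ rad s⁻¹ → T = 2π/N = 1.0625 × 10³ s = 17.708 min ≈ 17.7 min.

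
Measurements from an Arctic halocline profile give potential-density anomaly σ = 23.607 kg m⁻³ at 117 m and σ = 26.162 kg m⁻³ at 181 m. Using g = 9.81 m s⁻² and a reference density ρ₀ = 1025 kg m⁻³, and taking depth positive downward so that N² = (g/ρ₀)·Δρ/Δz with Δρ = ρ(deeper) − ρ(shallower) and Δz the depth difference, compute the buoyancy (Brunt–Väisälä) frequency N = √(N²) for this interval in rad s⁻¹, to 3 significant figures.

Δρ = 1026.162 − 1023.607 = 2.555 kg m⁻³ over Δz = 181 − 117 = 64 m.
N² = (9.81/1025) × (2.555/64) = 3.8208 × 10⁻⁴ s⁻².
N = √(3.8208 × 10⁻⁴) = 0.019547 rad s⁻¹ ≈ 0.0195 rad s⁻¹.

0.0195 rad s⁻¹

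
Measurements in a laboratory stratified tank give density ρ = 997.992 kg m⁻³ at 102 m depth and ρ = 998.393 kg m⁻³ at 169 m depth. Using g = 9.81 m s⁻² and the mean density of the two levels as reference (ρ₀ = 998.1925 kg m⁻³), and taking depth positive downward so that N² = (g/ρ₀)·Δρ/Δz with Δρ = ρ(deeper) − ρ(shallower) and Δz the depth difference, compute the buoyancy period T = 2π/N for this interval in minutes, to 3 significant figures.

13.7 min

Δρ = 998.393 − 997.992 = 0.401 kg m⁻³ over Δz = 169 − 102 = 67 m.
N² = (9.81/998.1925) × (0.401/67) = 5.8820 × 10⁻⁵ s⁻².
N = √(5.8820 × 10⁻⁵) = 7.6694 × 10⁻³ rad s⁻¹, so T = 2π/N = 819.25 s = 13.654 min ≈ 13.7 min.
A positive N² confirms static stability across the interval.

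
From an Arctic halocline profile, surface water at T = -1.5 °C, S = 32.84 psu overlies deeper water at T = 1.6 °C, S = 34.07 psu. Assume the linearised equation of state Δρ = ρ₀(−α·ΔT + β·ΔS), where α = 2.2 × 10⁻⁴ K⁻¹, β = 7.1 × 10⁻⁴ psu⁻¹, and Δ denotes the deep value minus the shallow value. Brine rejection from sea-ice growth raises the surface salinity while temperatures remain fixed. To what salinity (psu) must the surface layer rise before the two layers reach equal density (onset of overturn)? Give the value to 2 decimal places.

33.11 psu

Neutral buoyancy requires −α(T_deep − T_surf) + β(S_deep − S_surf′) = 0.
S_surf′ = S_deep − (α/β)·ΔT = 34.07 − (2.2 × 10⁻⁴/7.1 × 10⁻⁴)·(+3.1) = 33.1094 psu.
Increase required: 33.1094 − 32.84 = 0.2694 psu.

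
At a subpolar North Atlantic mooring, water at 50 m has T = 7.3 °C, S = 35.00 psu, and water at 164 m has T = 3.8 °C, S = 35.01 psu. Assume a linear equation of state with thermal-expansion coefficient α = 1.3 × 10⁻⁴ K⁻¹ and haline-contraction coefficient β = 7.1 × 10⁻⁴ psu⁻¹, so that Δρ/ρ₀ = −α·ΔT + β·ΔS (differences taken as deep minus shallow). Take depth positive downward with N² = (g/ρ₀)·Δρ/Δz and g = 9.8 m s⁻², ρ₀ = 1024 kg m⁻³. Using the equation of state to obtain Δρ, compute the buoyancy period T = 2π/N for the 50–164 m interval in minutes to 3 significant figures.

16.6 min

ΔT = -3.5 K, ΔS = +0.01 psu (deep − shallow).
Δρ/ρ₀ = −αΔT + βΔS = 4.55 × 10⁻⁴ + 7.10 × 10⁻⁶ = 4.621 × 10⁻⁴, so Δρ ≈ 0.4732 kg m⁻³.
N² = (g/ρ₀)·Δρ/Δz = g·(Δρ/ρ₀)/Δz = 9.8 × 4.621 × 10⁻⁴ / 114 = 3.9724 × 10⁻⁵ s⁻².
N = √(3.9724 × 10⁻⁵) = 6.3027 × 10⁻³ rad s⁻¹ → T = 2π/N = 996.90 s = 16.615 min ≈ 16.6 min.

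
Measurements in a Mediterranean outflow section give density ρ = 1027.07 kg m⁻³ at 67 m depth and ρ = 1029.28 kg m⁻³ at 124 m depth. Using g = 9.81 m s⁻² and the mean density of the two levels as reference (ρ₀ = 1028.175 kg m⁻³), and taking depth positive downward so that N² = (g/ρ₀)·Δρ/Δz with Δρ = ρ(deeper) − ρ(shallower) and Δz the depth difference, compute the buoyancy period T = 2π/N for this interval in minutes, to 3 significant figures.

5.44 min

Δρ = 1029.28 − 1027.07 = 2.21 kg m⁻³ over Δz = 124 − 67 = 57 m.
N² = (9.81/1028.175) × (2.21/57) = 3.6993 × 10⁻⁴ s⁻².
N = √(3.6993 × 10⁻⁴) = 0.019234 rad s⁻¹, so T = 2π/N = 326.67 s = 5.4445 min ≈ 5.44 min.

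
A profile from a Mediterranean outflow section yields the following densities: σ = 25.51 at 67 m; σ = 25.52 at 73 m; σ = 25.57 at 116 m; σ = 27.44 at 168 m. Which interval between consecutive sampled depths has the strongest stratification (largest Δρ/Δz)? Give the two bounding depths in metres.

Compute the density gradient over each adjacent pair:
  67–73 m: Δρ/Δz = 0.01/6 = 1.7 × 10⁻³ kg m⁻⁴
  73–116 m: Δρ/Δz = 0.05/43 = 1.2 × 10⁻³ kg m⁻⁴
  116–168 m: Δρ/Δz = 1.87/52 = 0.036 kg m⁻⁴
The largest gradient is in the 116–168 m interval — the pycnocline.

116–168 m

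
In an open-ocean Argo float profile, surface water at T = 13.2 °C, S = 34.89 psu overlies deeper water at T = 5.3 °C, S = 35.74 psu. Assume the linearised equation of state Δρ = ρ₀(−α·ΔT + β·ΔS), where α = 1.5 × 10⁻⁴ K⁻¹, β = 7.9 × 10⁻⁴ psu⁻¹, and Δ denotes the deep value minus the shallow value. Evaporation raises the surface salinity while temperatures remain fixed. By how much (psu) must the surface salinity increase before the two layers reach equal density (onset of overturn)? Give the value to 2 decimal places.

2.35 psu

Neutral buoyancy requires −α(T_deep − T_surf) + β(S_deep − S_surf′) = 0.
S_surf′ = S_deep − (α/β)·ΔT = 35.74 − (1.5 × 10⁻⁴/7.9 × 10⁻⁴)·(-7.9) = 37.2400 psu.
Increase required: 37.2400 − 34.89 = 2.3500 psu.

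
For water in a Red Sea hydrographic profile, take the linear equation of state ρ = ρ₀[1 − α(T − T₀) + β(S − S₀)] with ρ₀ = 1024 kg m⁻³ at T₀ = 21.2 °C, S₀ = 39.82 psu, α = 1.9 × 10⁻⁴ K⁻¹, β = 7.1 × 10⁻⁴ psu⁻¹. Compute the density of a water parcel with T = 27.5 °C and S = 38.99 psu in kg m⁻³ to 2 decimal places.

T − T₀ = +6.3 K, S − S₀ = -0.83 psu.
Bracket = 1 − α·(+6.3) + β·(-0.83) = 1 + (-1.7863 × 10⁻³) = 0.9982137.
ρ = 1024 × 0.9982137 = 1022.17 kg m⁻³.

1022.17 kg m⁻³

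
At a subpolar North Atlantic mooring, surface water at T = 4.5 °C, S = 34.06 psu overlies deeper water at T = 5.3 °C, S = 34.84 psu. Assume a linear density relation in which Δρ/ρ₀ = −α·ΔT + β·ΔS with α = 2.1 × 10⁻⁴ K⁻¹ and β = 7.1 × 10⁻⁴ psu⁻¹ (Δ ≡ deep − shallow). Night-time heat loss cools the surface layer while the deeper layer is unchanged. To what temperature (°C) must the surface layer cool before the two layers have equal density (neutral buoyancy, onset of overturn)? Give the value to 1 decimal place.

2.7 °C

Neutral buoyancy requires Δρ = 0, i.e. −α(T_deep − T_surf′) + β(S_deep − S_surf) = 0.
T_surf′ = T_deep − (β/α)·ΔS = 5.3 − (7.1 × 10⁻⁴/2.1 × 10⁻⁴)·(+0.78) = 2.663 °C.
Cooling required: 4.5 − (2.663) = 1.837 °C.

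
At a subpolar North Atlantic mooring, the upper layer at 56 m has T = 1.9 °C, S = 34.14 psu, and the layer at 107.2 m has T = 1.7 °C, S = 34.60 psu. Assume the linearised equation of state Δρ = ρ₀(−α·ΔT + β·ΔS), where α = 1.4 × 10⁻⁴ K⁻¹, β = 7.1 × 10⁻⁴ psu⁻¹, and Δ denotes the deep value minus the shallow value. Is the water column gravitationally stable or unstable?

ΔT = 1.7 − 1.9 = -0.2 K and ΔS = 34.60 − 34.14 = +0.46 psu (deep − shallow).
−αΔT = 2.80 × 10⁻⁵; βΔS = 3.266 × 10⁻⁴; sum Δρ/ρ₀ = 3.546 × 10⁻⁴.
Δρ/ρ₀ > 0, so Δρ > 0: deeper water is denser → statically stable.

stable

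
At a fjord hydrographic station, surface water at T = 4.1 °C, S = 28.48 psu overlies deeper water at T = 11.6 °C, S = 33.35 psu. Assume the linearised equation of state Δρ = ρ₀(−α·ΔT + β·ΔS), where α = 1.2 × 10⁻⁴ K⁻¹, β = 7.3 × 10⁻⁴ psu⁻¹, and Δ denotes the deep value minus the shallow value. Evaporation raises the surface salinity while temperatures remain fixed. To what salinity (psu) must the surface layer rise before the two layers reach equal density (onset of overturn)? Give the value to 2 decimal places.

Neutral buoyancy requires −α(T_deep − T_surf) + β(S_deep − S_surf′) = 0.
S_surf′ = S_deep − (α/β)·ΔT = 33.35 − (1.2 × 10⁻⁴/7.3 × 10⁻⁴)·(+7.5) = 32.1171 psu.
Increase required: 32.1171 − 28.48 = 3.6371 psu.

32.12 psu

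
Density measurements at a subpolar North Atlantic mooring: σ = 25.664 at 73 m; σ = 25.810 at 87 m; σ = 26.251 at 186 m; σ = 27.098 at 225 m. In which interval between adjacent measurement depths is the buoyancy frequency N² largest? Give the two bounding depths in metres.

186–225 m

Compute the density gradient over each adjacent pair:
  73–87 m: Δρ/Δz = 0.146/14 = 0.010 kg m⁻⁴
  87–186 m: Δρ/Δz = 0.441/99 = 4.5 × 10⁻³ kg m⁻⁴
  186–225 m: Δρ/Δz = 0.847/39 = 0.022 kg m⁻⁴
The largest gradient is in the 186–225 m interval — the pycnocline.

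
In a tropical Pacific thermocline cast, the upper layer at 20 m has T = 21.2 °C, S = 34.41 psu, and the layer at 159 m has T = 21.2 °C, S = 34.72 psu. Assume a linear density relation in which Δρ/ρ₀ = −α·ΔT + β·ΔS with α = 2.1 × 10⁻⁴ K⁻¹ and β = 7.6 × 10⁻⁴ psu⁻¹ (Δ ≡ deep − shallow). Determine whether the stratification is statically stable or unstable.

stable

ΔT = 21.2 − 21.2 = +0.0 K and ΔS = 34.72 − 34.41 = +0.31 psu (deep − shallow).
−αΔT = 0; βΔS = 2.356 × 10⁻⁴; sum Δρ/ρ₀ = 2.356 × 10⁻⁴.
Δρ/ρ₀ > 0, so Δρ > 0: deeper water is denser → statically stable.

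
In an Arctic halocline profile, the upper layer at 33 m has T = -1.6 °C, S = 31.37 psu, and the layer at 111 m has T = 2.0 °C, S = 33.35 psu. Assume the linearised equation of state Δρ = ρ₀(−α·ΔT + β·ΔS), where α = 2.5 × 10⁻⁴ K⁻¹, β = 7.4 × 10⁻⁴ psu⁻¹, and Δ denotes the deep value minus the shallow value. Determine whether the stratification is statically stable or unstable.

ΔT = 2.0 − -1.6 = +3.6 K and ΔS = 33.35 − 31.37 = +1.98 psu (deep − shallow).
−αΔT = -9.00 × 10⁻⁴; βΔS = 1.4652 × 10⁻³; sum Δρ/ρ₀ = 5.652 × 10⁻⁴.
Δρ/ρ₀ > 0, so Δρ > 0: deeper water is denser → statically stable.

stable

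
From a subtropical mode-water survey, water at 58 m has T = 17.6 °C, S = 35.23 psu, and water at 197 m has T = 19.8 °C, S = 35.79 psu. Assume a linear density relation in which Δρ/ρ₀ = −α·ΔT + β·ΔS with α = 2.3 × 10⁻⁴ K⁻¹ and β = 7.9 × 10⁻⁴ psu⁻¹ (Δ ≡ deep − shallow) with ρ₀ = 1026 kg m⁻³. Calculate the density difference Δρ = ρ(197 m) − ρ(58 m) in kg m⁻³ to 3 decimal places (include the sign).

ΔT = +2.2 K, ΔS = +0.56 psu (deep − shallow).
Δρ/ρ₀ = −(2.3 × 10⁻⁴)(+2.2) + (7.9 × 10⁻⁴)(+0.56) = -6.36 × 10⁻⁵.
Δρ = 1026 × (-6.36 × 10⁻⁵) = -0.065 kg m⁻³.
Negative Δρ: lighter below, statically unstable.

-0.065 kg m⁻³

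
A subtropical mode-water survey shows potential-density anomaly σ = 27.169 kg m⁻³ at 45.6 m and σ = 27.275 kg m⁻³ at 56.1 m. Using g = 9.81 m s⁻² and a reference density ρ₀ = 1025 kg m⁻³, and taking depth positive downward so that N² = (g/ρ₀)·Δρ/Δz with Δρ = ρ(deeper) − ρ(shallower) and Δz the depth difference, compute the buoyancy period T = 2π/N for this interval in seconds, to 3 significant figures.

639 s

Δρ = 1027.275 − 1027.169 = 0.106 kg m⁻³ over Δz = 56.1 − 45.6 = 10.5 m.
N² = (9.81/1025) × (0.106/10.5) = 9.6619 × 10⁻⁵ s⁻².
N = √(9.6619 × 10⁻⁵) = 9.8295 × 10⁻³ rad s⁻¹, so T = 2π/N = 639.22 s ≈ 639 s.
Since Δρ > 0 the layer is stably stratified.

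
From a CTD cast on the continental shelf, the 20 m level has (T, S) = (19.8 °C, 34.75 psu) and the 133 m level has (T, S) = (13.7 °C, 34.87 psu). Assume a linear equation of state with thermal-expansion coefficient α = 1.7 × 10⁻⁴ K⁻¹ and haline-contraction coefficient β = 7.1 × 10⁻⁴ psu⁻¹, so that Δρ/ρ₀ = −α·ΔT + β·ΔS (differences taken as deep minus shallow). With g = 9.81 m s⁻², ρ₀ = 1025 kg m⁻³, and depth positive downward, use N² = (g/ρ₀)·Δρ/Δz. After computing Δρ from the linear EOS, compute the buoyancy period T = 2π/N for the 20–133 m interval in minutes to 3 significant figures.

10.6 min

ΔT = -6.1 K, ΔS = +0.12 psu (deep − shallow).
Δρ/ρ₀ = −αΔT + βΔS = 1.037 × 10⁻³ + 8.52 × 10⁻⁵ = 1.1222 × 10⁻³, so Δρ ≈ 1.150 kg m⁻³.
N² = (g/ρ₀)·Δρ/Δz = g·(Δρ/ρ₀)/Δz = 9.81 × 1.1222 × 10⁻³ / 113 = 9.7423 × 10⁻⁵ s⁻².
N = √(9.7423 × 10⁻⁵) = 9.8703 × 10⁻³ rad s⁻¹ → T = 2π/N = 636.57 s = 10.610 min ≈ 10.6 min.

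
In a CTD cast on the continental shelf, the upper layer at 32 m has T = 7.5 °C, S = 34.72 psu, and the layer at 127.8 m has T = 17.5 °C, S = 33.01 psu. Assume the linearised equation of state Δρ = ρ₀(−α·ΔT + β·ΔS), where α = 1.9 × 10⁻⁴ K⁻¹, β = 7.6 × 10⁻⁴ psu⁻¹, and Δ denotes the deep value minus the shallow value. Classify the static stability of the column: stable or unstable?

ΔT = 17.5 − 7.5 = +10.0 K and ΔS = 33.01 − 34.72 = -1.71 psu (deep − shallow).
−αΔT = -1.90 × 10⁻³; βΔS = -1.2996 × 10⁻³; sum Δρ/ρ₀ = -3.1996 × 10⁻³.
Δρ/ρ₀ < 0, so Δρ < 0: deeper water is lighter → statically unstable; the column would overturn.

unstable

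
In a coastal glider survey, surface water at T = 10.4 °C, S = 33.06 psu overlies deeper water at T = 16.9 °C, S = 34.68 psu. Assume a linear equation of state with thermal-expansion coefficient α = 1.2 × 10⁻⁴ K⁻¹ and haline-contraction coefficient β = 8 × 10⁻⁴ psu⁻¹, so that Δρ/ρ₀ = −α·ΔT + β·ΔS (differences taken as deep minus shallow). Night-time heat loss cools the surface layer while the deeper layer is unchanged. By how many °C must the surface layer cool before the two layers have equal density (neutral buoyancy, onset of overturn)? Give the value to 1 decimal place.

4.3 °C

Neutral buoyancy requires Δρ = 0, i.e. −α(T_deep − T_surf′) + β(S_deep − S_surf) = 0.
T_surf′ = T_deep − (β/α)·ΔS = 16.9 − (8 × 10⁻⁴/1.2 × 10⁻⁴)·(+1.62) = 6.100 °C.
Cooling required: 10.4 − (6.100) = 4.300 °C.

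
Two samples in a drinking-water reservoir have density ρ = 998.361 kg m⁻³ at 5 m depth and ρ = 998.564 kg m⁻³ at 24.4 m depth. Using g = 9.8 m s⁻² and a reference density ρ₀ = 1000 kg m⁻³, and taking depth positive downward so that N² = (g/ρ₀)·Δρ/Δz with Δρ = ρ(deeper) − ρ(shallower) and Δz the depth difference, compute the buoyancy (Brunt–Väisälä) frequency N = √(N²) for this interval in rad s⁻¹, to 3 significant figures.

Δρ = 998.564 − 998.361 = 0.203 kg m⁻³ over Δz = 24.4 − 5 = 19.4 m.
N² = (9.8/1000) × (0.203/19.4) = 1.0255 × 10⁻⁴ s⁻².
N = √(1.0255 × 10⁻⁴) = 0.010127 rad s⁻¹ ≈ 0.0101 rad s⁻¹.

0.0101 rad s⁻¹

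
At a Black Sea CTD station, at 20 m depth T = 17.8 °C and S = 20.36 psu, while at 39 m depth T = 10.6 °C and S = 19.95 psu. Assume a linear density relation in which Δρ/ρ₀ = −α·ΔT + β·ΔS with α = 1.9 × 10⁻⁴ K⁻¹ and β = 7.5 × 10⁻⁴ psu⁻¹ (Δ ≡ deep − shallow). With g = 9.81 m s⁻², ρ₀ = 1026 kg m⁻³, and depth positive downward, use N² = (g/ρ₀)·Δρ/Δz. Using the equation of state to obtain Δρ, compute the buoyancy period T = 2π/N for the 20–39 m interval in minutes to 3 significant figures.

4.48 min

ΔT = -7.2 K, ΔS = -0.41 psu (deep − shallow).
Δρ/ρ₀ = −αΔT + βΔS = 1.368 × 10⁻³ − 3.075 × 10⁻⁴ = 1.0605 × 10⁻³, so Δρ ≈ 1.088 kg m⁻³.
N² = (g/ρ₀)·Δρ/Δz = g·(Δρ/ρ₀)/Δz = 9.81 × 1.0605 × 10⁻³ / 19 = 5.4755 × 10⁻⁴ s⁻².
N = √(5.4755 × 10⁻⁴) = 0.023400 rad s⁻¹ → T = 2π/N = 268.51 s = 4.4752 min ≈ 4.48 min.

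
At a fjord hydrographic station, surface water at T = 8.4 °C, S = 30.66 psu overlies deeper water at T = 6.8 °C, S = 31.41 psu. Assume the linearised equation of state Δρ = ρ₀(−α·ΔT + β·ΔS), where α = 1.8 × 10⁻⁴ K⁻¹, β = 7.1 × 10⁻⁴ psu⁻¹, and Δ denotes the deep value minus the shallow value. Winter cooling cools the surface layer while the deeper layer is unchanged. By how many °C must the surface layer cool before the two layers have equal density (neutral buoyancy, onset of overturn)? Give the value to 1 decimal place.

Neutral buoyancy requires Δρ = 0, i.e. −α(T_deep − T_surf′) + β(S_deep − S_surf) = 0.
T_surf′ = T_deep − (β/α)·ΔS = 6.8 − (7.1 × 10⁻⁴/1.8 × 10⁻⁴)·(+0.75) = 3.842 °C.
Cooling required: 8.4 − (3.842) = 4.558 °C.

4.6 °C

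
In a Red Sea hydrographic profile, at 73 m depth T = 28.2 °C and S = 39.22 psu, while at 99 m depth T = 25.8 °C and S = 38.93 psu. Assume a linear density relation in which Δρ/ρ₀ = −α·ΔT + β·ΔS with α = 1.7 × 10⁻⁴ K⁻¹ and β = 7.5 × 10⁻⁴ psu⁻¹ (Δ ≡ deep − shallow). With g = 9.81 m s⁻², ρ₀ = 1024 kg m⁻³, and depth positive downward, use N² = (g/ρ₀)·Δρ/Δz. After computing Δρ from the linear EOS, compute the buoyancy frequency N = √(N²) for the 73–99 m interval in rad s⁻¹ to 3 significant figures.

ΔT = -2.4 K, ΔS = -0.29 psu (deep − shallow).
Δρ/ρ₀ = −αΔT + βΔS = 4.08 × 10⁻⁴ − 2.175 × 10⁻⁴ = 1.905 × 10⁻⁴, so Δρ ≈ 0.1951 kg m⁻³.
N² = (g/ρ₀)·Δρ/Δz = g·(Δρ/ρ₀)/Δz = 9.81 × 1.905 × 10⁻⁴ / 26 = 7.1877 × 10⁻⁵ s⁻².
N = √(7.1877 × 10⁻⁵) = 8.4780 × 10⁻³ rad s⁻¹ ≈ 8.48 × 10⁻³ rad s⁻¹.

8.48 × 10⁻³ rad s⁻¹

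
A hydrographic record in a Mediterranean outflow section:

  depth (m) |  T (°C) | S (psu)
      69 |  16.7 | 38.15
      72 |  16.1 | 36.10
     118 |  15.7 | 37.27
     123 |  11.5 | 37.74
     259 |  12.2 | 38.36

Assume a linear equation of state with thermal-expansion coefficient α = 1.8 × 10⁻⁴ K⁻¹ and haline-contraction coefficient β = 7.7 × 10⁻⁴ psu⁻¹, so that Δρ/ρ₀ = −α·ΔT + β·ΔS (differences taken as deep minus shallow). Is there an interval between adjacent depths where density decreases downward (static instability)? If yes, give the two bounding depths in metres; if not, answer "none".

69–72 m

Evaluate Δρ/ρ₀ = −αΔT + βΔS across each adjacent pair:
  69–72 m: −αΔT+βΔS = −(1.8 × 10⁻⁴)(-0.6)+(7.7 × 10⁻⁴)(-2.05) = -1.5 × 10⁻³ → UNSTABLE
  72–118 m: −αΔT+βΔS = −(1.8 × 10⁻⁴)(-0.4)+(7.7 × 10⁻⁴)(+1.17) = 9.7 × 10⁻⁴ → stable
  118–123 m: −αΔT+βΔS = −(1.8 × 10⁻⁴)(-4.2)+(7.7 × 10⁻⁴)(+0.47) = 1.1 × 10⁻³ → stable
  123–259 m: −αΔT+βΔS = −(1.8 × 10⁻⁴)(+0.7)+(7.7 × 10⁻⁴)(+0.62) = 3.5 × 10⁻⁴ → stable
The 69–72 m interval has Δρ < 0: lighter water underlies denser water.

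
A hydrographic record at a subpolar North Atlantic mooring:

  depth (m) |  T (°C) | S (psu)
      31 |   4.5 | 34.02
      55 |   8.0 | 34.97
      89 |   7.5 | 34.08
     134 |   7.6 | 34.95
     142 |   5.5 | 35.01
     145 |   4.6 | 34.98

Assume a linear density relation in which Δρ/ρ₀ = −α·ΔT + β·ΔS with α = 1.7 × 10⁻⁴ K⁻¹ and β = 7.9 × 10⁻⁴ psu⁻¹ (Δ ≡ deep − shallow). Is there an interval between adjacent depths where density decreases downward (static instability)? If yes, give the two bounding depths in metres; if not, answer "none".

55–89 m

Evaluate Δρ/ρ₀ = −αΔT + βΔS across each adjacent pair:
  31–55 m: −αΔT+βΔS = −(1.7 × 10⁻⁴)(+3.5)+(7.9 × 10⁻⁴)(+0.95) = 1.6 × 10⁻⁴ → stable
  55–89 m: −αΔT+βΔS = −(1.7 × 10⁻⁴)(-0.5)+(7.9 × 10⁻⁴)(-0.89) = -6.2 × 10⁻⁴ → UNSTABLE
  89–134 m: −αΔT+βΔS = −(1.7 × 10⁻⁴)(+0.1)+(7.9 × 10⁻⁴)(+0.87) = 6.7 × 10⁻⁴ → stable
  134–142 m: −αΔT+βΔS = −(1.7 × 10⁻⁴)(-2.1)+(7.9 × 10⁻⁴)(+0.06) = 4.0 × 10⁻⁴ → stable
  142–145 m: −αΔT+βΔS = −(1.7 × 10⁻⁴)(-0.9)+(7.9 × 10⁻⁴)(-0.03) = 1.3 × 10⁻⁴ → stable
The 55–89 m interval has Δρ < 0: lighter water underlies denser water.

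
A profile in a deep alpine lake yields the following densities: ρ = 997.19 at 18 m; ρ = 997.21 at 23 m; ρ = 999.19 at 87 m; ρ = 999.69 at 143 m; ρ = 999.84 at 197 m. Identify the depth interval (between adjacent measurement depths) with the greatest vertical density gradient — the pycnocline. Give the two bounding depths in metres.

Compute the density gradient over each adjacent pair:
  18–23 m: Δρ/Δz = 0.02/5 = 4.0 × 10⁻³ kg m⁻⁴
  23–87 m: Δρ/Δz = 1.98/64 = 0.031 kg m⁻⁴
  87–143 m: Δρ/Δz = 0.50/56 = 8.9 × 10⁻³ kg m⁻⁴
  143–197 m: Δρ/Δz = 0.15/54 = 2.8 × 10⁻³ kg m⁻⁴
The largest gradient is in the 23–87 m interval — the pycnocline.

23–87 m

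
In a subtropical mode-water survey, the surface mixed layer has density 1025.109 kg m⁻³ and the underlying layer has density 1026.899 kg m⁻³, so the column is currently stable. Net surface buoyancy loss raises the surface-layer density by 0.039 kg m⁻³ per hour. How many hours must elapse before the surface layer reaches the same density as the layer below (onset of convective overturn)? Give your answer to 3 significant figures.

Density deficit of the surface layer: 1026.899 − 1025.109 = 1.79 kg m⁻³.
Required change = 1.79 / 0.039 = 45.9 hours.

45.9 hours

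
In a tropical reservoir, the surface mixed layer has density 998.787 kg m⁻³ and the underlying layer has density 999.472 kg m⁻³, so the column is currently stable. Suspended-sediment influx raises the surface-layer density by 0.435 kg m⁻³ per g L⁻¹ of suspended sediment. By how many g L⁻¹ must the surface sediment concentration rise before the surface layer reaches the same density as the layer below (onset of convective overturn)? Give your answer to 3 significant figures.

Density deficit of the surface layer: 999.472 − 998.787 = 0.685 kg m⁻³.
Required change = 0.685 / 0.435 = 1.57 g L⁻¹.

1.57 g L⁻¹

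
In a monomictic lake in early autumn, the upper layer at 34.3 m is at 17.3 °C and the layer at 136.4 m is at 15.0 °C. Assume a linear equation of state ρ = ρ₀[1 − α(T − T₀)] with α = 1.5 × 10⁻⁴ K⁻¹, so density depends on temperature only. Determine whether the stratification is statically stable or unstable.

ΔT = 15.0 − 17.3 = -2.3 K, so Δρ/ρ₀ = −αΔT = 3.45 × 10⁻⁴.
Δρ/ρ₀ > 0, so Δρ > 0: deeper water is denser → statically stable.

stable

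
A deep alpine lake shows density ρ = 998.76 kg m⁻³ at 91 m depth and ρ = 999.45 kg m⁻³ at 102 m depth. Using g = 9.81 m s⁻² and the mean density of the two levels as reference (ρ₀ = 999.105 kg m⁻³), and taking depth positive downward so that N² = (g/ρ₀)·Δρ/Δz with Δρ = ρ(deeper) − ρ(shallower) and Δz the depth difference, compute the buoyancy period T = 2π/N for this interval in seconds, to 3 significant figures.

Δρ = 999.45 − 998.76 = 0.69 kg m⁻³ over Δz = 102 − 91 = 11 m.
N² = (9.81/999.105) × (0.69/11) = 6.1591 × 10⁻⁴ s⁻².
N = √(6.1591 × 10⁻⁴) = 0.024818 rad s⁻¹, so T = 2π/N = 253.17 s ≈ 253 s.

253 s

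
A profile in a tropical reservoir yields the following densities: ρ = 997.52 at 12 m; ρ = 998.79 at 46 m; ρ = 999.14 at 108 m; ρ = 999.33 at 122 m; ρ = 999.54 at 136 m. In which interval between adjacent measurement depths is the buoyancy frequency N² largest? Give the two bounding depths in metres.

Compute the density gradient over each adjacent pair:
  12–46 m: Δρ/Δz = 1.27/34 = 0.037 kg m⁻⁴
  46–108 m: Δρ/Δz = 0.35/62 = 5.6 × 10⁻³ kg m⁻⁴
  108–122 m: Δρ/Δz = 0.19/14 = 0.014 kg m⁻⁴
  122–136 m: Δρ/Δz = 0.21/14 = 0.015 kg m⁻⁴
The largest gradient is in the 12–46 m interval — the pycnocline.

12–46 m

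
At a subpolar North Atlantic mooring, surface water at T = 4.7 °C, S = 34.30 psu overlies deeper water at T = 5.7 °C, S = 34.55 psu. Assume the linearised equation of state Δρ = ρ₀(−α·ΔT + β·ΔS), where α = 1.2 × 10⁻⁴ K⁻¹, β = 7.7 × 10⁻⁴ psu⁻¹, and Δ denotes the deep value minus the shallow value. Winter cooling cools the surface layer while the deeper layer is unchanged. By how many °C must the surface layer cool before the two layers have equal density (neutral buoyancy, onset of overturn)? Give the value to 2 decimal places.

Neutral buoyancy requires Δρ = 0, i.e. −α(T_deep − T_surf′) + β(S_deep − S_surf) = 0.
T_surf′ = T_deep − (β/α)·ΔS = 5.7 − (7.7 × 10⁻⁴/1.2 × 10⁻⁴)·(+0.25) = 4.0958 °C.
Cooling required: 4.7 − (4.0958) = 0.6042 °C.

0.60 °C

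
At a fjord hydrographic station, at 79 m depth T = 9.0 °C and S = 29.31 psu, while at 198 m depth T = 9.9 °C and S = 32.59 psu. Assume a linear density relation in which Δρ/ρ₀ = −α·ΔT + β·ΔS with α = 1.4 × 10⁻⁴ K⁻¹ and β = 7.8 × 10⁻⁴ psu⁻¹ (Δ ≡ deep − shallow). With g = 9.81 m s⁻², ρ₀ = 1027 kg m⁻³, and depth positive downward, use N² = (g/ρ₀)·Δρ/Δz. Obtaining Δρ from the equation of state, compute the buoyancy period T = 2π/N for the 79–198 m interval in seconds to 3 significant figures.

ΔT = +0.9 K, ΔS = +3.28 psu (deep − shallow).
Δρ/ρ₀ = −αΔT + βΔS = -1.26 × 10⁻⁴ + 2.5584 × 10⁻³ = 2.4324 × 10⁻³, so Δρ ≈ 2.498 kg m⁻³.
N² = (g/ρ₀)·Δρ/Δz = g·(Δρ/ρ₀)/Δz = 9.81 × 2.4324 × 10⁻³ / 119 = 2.0052 × 10⁻⁴ s⁻².
N = √(2.0052 × 10⁻⁴) = 0.014161 rad s⁻¹ → T = 2π/N = 443.70 s ≈ 444 s.

444 s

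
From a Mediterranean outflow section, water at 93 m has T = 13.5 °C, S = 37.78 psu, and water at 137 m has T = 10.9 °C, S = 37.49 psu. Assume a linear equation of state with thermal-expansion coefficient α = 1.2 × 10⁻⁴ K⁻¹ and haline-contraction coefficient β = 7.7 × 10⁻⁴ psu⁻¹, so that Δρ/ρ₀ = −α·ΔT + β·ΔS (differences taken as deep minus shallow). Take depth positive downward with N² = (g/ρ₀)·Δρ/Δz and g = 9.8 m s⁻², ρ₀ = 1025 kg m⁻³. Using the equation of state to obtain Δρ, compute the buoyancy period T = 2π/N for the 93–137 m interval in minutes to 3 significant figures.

ΔT = -2.6 K, ΔS = -0.29 psu (deep − shallow).
Δρ/ρ₀ = −αΔT + βΔS = 3.12 × 10⁻⁴ − 2.233 × 10⁻⁴ = 8.87 × 10⁻⁵, so Δρ ≈ 0.09092 kg m⁻³.
N² = (g/ρ₀)·Δρ/Δz = g·(Δρ/ρ₀)/Δz = 9.8 × 8.87 × 10⁻⁵ / 44 = 1.9756 × 10⁻⁵ s⁻².
N = √(1.9756 × 10⁻⁵) = 4.4448 × 10⁻³ rad s⁻¹ → T = 2π/N = 1.4136 × 10³ s = 23.560 min ≈ 23.6 min.

23.6 min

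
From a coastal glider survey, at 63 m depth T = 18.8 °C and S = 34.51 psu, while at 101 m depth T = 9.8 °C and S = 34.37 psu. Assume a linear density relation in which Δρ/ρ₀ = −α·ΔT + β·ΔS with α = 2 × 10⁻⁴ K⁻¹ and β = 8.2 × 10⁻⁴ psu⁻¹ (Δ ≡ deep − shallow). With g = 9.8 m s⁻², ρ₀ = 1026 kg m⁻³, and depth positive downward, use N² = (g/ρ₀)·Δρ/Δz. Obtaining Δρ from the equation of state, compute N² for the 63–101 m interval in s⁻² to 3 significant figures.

4.35 × 10⁻⁴ s⁻²

ΔT = -9.0 K, ΔS = -0.14 psu (deep − shallow).
Δρ/ρ₀ = −αΔT + βΔS = 1.80 × 10⁻³ − 1.148 × 10⁻⁴ = 1.6852 × 10⁻³, so Δρ ≈ 1.729 kg m⁻³.
N² = (g/ρ₀)·Δρ/Δz = g·(Δρ/ρ₀)/Δz = 9.8 × 1.6852 × 10⁻³ / 38 = 4.3460 × 10⁻⁴ s⁻² ≈ 4.35 × 10⁻⁴ s⁻².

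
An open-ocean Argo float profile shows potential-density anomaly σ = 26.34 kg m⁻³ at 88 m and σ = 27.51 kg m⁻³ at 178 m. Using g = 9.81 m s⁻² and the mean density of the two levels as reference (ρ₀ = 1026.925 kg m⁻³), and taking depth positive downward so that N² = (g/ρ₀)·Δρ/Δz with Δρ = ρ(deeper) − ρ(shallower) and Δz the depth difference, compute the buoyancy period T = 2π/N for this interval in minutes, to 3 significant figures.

9.40 min

Δρ = 1027.51 − 1026.34 = 1.17 kg m⁻³ over Δz = 178 − 88 = 90 m.
N² = (9.81/1026.925) × (1.17/90) = 1.2419 × 10⁻⁴ s⁻².
N = √(1.2419 × 10⁻⁴) = 0.011144 rad s⁻¹, so T = 2π/N = 563.82 s = 9.3970 min ≈ 9.40 min.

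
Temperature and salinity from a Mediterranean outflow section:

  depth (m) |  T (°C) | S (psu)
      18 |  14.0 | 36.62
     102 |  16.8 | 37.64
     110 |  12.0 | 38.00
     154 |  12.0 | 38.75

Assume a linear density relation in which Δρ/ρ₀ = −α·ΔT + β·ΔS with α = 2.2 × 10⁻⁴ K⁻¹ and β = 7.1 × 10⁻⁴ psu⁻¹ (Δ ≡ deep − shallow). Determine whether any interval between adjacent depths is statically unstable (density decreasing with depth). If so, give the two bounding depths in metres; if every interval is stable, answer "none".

Evaluate Δρ/ρ₀ = −αΔT + βΔS across each adjacent pair:
  18–102 m: −αΔT+βΔS = −(2.2 × 10⁻⁴)(+2.8)+(7.1 × 10⁻⁴)(+1.02) = 1.1 × 10⁻⁴ → stable
  102–110 m: −αΔT+βΔS = −(2.2 × 10⁻⁴)(-4.8)+(7.1 × 10⁻⁴)(+0.36) = 1.3 × 10⁻³ → stable
  110–154 m: −αΔT+βΔS = −(2.2 × 10⁻⁴)(+0.0)+(7.1 × 10⁻⁴)(+0.75) = 5.3 × 10⁻⁴ → stable
Every interval has Δρ > 0: the column is stably stratified throughout.

none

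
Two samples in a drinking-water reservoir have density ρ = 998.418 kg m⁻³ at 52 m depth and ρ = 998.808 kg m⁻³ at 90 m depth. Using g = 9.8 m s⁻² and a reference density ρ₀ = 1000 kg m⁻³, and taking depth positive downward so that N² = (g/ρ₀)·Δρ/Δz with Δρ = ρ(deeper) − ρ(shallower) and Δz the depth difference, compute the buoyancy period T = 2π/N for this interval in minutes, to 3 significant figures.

Δρ = 998.808 − 998.418 = 0.390 kg m⁻³ over Δz = 90 − 52 = 38 m.
N² = (9.8/1000) × (0.390/38) = 1.0058 × 10⁻⁴ s⁻².
N = √(1.0058 × 10⁻⁴) = 0.010029 rad s⁻¹, so T = 2π/N = 626.50 s = 10.442 min ≈ 10.4 min.
N² > 0, so the interval is statically stable.

10.4 min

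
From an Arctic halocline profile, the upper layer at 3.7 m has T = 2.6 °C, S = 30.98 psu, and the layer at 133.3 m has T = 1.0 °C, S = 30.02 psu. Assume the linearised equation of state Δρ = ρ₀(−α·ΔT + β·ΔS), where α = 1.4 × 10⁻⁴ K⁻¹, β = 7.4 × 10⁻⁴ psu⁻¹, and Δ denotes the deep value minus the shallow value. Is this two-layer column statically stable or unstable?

ΔT = 1.0 − 2.6 = -1.6 K and ΔS = 30.02 − 30.98 = -0.96 psu (deep − shallow).
−αΔT = 2.24 × 10⁻⁴; βΔS = -7.104 × 10⁻⁴; sum Δρ/ρ₀ = -4.864 × 10⁻⁴.
Δρ/ρ₀ < 0, so Δρ < 0: deeper water is lighter → statically unstable; the column would overturn.

unstable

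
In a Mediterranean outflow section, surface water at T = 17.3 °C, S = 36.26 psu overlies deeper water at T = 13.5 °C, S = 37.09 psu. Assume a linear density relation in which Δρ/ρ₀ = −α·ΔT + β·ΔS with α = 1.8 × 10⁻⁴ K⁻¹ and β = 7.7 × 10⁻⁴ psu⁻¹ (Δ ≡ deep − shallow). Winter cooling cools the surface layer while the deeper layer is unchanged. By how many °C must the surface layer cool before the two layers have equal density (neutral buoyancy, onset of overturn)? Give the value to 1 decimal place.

7.4 °C

Neutral buoyancy requires Δρ = 0, i.e. −α(T_deep − T_surf′) + β(S_deep − S_surf) = 0.
T_surf′ = T_deep − (β/α)·ΔS = 13.5 − (7.7 × 10⁻⁴/1.8 × 10⁻⁴)·(+0.83) = 9.949 °C.
Cooling required: 17.3 − (9.949) = 7.351 °C.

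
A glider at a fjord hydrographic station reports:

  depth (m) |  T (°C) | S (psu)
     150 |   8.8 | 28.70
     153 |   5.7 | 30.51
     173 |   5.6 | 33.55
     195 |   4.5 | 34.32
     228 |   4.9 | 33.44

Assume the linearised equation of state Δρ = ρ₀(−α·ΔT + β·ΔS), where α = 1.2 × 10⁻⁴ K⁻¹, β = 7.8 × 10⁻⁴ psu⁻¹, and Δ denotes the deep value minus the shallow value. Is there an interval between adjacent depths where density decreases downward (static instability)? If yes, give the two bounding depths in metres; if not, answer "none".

Evaluate Δρ/ρ₀ = −αΔT + βΔS across each adjacent pair:
  150–153 m: −αΔT+βΔS = −(1.2 × 10⁻⁴)(-3.1)+(7.8 × 10⁻⁴)(+1.81) = 1.8 × 10⁻³ → stable
  153–173 m: −αΔT+βΔS = −(1.2 × 10⁻⁴)(-0.1)+(7.8 × 10⁻⁴)(+3.04) = 2.4 × 10⁻³ → stable
  173–195 m: −αΔT+βΔS = −(1.2 × 10⁻⁴)(-1.1)+(7.8 × 10⁻⁴)(+0.77) = 7.3 × 10⁻⁴ → stable
  195–228 m: −αΔT+βΔS = −(1.2 × 10⁻⁴)(+0.4)+(7.8 × 10⁻⁴)(-0.88) = -7.3 × 10⁻⁴ → UNSTABLE
The 195–228 m interval has Δρ < 0: lighter water underlies denser water.

195–228 m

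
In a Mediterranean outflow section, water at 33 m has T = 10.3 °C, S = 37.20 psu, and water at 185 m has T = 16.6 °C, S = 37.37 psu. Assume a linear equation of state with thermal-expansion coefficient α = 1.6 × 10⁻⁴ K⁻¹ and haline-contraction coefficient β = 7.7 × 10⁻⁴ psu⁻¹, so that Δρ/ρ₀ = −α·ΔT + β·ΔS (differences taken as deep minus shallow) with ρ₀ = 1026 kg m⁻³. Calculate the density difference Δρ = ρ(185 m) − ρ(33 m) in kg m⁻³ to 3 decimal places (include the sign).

-0.900 kg m⁻³

ΔT = +6.3 K, ΔS = +0.17 psu (deep − shallow).
Δρ/ρ₀ = −(1.6 × 10⁻⁴)(+6.3) + (7.7 × 10⁻⁴)(+0.17) = -8.771 × 10⁻⁴.
Δρ = 1026 × (-8.771 × 10⁻⁴) = -0.900 kg m⁻³.
Negative Δρ: lighter below, statically unstable.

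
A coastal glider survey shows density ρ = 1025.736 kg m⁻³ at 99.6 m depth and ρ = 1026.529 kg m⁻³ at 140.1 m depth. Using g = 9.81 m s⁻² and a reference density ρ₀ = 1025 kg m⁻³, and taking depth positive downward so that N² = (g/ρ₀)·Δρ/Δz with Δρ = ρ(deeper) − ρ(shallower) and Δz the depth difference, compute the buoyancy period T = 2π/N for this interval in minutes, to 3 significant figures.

Δρ = 1026.529 − 1025.736 = 0.793 kg m⁻³ over Δz = 140.1 − 99.6 = 40.5 m.
N² = (9.81/1025) × (0.793/40.5) = 1.8740 × 10⁻⁴ s⁻².
N = √(1.8740 × 10⁻⁴) = 0.013689 rad s⁻¹, so T = 2π/N = 459.00 s = 7.6500 min ≈ 7.65 min.

7.65 min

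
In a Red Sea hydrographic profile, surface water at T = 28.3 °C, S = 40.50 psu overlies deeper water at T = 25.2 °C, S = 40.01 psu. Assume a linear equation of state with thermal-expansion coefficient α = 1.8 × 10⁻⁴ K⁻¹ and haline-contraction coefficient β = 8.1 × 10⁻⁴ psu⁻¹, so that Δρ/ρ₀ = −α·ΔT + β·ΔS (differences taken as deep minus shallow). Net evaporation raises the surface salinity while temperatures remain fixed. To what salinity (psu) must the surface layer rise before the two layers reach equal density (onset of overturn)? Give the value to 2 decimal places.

40.70 psu

Neutral buoyancy requires −α(T_deep − T_surf) + β(S_deep − S_surf′) = 0.
S_surf′ = S_deep − (α/β)·ΔT = 40.01 − (1.8 × 10⁻⁴/8.1 × 10⁻⁴)·(-3.1) = 40.6989 psu.
Increase required: 40.6989 − 40.50 = 0.1989 psu.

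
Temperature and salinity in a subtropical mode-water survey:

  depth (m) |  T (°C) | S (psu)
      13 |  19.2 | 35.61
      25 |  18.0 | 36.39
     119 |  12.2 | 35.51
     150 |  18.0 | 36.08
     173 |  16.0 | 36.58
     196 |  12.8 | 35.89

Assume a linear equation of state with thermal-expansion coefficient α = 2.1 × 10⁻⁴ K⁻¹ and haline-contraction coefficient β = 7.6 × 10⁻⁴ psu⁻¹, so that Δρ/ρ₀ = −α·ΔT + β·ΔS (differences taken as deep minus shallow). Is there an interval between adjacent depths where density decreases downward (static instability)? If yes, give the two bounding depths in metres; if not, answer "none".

119–150 m

Evaluate Δρ/ρ₀ = −αΔT + βΔS across each adjacent pair:
  13–25 m: −αΔT+βΔS = −(2.1 × 10⁻⁴)(-1.2)+(7.6 × 10⁻⁴)(+0.78) = 8.4 × 10⁻⁴ → stable
  25–119 m: −αΔT+βΔS = −(2.1 × 10⁻⁴)(-5.8)+(7.6 × 10⁻⁴)(-0.88) = 5.5 × 10⁻⁴ → stable
  119–150 m: −αΔT+βΔS = −(2.1 × 10⁻⁴)(+5.8)+(7.6 × 10⁻⁴)(+0.57) = -7.8 × 10⁻⁴ → UNSTABLE
  150–173 m: −αΔT+βΔS = −(2.1 × 10⁻⁴)(-2.0)+(7.6 × 10⁻⁴)(+0.50) = 8.0 × 10⁻⁴ → stable
  173–196 m: −αΔT+βΔS = −(2.1 × 10⁻⁴)(-3.2)+(7.6 × 10⁻⁴)(-0.69) = 1.5 × 10⁻⁴ → stable
The 119–150 m interval has Δρ < 0: lighter water underlies denser water.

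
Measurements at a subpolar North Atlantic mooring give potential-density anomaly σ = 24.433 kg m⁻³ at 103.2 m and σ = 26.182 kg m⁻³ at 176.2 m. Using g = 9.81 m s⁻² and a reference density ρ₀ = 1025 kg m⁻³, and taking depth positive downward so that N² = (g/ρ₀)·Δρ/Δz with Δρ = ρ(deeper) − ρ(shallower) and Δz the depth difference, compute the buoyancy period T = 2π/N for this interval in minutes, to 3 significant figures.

Δρ = 1026.182 − 1024.433 = 1.749 kg m⁻³ over Δz = 176.2 − 103.2 = 73 m.
N² = (9.81/1025) × (1.749/73) = 2.2930 × 10⁻⁴ s⁻².
N = √(2.2930 × 10⁻⁴) = 0.015143 rad s⁻¹, so T = 2π/N = 414.92 s = 6.9153 min ≈ 6.92 min.

6.92 min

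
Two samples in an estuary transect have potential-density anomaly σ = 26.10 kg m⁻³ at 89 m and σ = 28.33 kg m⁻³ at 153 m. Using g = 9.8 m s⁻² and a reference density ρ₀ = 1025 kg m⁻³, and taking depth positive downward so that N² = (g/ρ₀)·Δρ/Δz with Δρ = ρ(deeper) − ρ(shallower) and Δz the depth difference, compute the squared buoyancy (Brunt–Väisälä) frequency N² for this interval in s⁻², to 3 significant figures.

Δρ = 1028.33 − 1026.10 = 2.23 kg m⁻³ over Δz = 153 − 89 = 64 m.
N² = (9.8/1025) × (2.23/64) = 3.3314 × 10⁻⁴ s⁻² ≈ 3.33 × 10⁻⁴ s⁻².

3.33 × 10⁻⁴ s⁻²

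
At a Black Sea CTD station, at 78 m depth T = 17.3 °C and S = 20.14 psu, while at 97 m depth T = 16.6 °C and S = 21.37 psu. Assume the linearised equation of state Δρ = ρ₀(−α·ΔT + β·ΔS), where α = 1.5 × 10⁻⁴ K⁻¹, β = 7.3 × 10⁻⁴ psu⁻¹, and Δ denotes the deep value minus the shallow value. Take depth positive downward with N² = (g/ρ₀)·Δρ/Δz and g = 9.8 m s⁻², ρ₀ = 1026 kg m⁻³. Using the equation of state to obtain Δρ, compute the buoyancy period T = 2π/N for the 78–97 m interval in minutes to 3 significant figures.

4.60 min

ΔT = -0.7 K, ΔS = +1.23 psu (deep − shallow).
Δρ/ρ₀ = −αΔT + βΔS = 1.05 × 10⁻⁴ + 8.979 × 10⁻⁴ = 1.0029 × 10⁻³, so Δρ ≈ 1.029 kg m⁻³.
N² = (g/ρ₀)·Δρ/Δz = g·(Δρ/ρ₀)/Δz = 9.8 × 1.0029 × 10⁻³ / 19 = 5.1729 × 10⁻⁴ s⁻².
N = √(5.1729 × 10⁻⁴) = 0.022744 rad s⁻¹ → T = 2π/N = 276.26 s = 4.6043 min ≈ 4.60 min.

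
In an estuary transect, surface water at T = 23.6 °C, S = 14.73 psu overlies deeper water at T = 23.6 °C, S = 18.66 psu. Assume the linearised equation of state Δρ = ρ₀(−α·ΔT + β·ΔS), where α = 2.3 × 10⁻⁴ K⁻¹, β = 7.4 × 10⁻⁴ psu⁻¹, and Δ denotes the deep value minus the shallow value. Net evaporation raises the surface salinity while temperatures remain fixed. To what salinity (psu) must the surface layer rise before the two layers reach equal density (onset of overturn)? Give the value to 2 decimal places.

Neutral buoyancy requires −α(T_deep − T_surf) + β(S_deep − S_surf′) = 0.
S_surf′ = S_deep − (α/β)·ΔT = 18.66 − (2.3 × 10⁻⁴/7.4 × 10⁻⁴)·(+0.0) = 18.6600 psu.
Increase required: 18.6600 − 14.73 = 3.9300 psu.

18.66 psu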